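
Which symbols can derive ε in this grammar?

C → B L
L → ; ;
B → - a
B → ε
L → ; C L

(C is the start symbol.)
A non-terminal is nullable if it can derive ε (the empty string): either it has an ε-production, or it has a production whose right-hand side consists entirely of nullable non-terminals.

ε-productions: B → ε
So B is immediately nullable.
No further non-terminal can be added: every production for the remaining non-terminals contains a terminal or a non-nullable non-terminal.
Nullable = { 'B' }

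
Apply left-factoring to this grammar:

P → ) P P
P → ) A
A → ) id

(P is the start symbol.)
Left-factoring transforms A → αβ₁ | αβ₂ into A → αA' and A' → β₁ | β₂
(α is the longest common prefix among the alternatives). Repeat until
no nonterminal has two alternatives with a common prefix.

Round 1: P has alternatives sharing prefix ')'. Introduce P': P → ) P'
  Add: P' → P P
  Add: P' → A

No remaining common prefixes — done.

Resulting grammar:
P → ) P'
P' → P P
P' → A
A → ) id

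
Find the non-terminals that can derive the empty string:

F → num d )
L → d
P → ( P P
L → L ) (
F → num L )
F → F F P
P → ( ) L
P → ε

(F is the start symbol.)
ε-productions: P → ε
So P is immediately nullable.
No further non-terminal can be added: every production for the remaining non-terminals contains a terminal or a non-nullable non-terminal.
Nullable = { 'P' }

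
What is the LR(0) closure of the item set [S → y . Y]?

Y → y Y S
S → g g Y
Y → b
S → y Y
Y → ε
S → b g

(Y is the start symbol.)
To compute CLOSURE, for each item [A → α.Bβ] where B is a non-terminal, add [B → .γ] for all productions B → γ; repeat for the newly added items until nothing changes.

Start with: [S → y . Y]
  [S → y . Y] has the dot before Y: add [Y → . y Y S], [Y → . b], [Y → .]
No further items can be added.

CLOSURE = { [S → y . Y], [Y → . b], [Y → . y Y S], [Y → .] }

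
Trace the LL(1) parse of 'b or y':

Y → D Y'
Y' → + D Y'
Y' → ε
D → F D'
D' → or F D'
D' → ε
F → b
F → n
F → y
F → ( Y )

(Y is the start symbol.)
LL(1) parsing maintains a stack (initially the start symbol over $) and the input. At each step: if the stack top is a terminal, match it against the current input token; if it is a non-terminal N, replace it with the RHS of M[N, lookahead] (the unique production whose predict set contains the lookahead).

Stack is shown with the top on the left.

Stack         Input     Action
------------------------------
Y $           b or y $  output Y → D Y'
D Y' $        b or y $  output D → F D'
F D' Y' $     b or y $  output F → b
b D' Y' $     b or y $  match 'b'
D' Y' $       or y $    output D' → or F D'
or F D' Y' $  or y $    match 'or'
F D' Y' $     y $       output F → y
y D' Y' $     y $       match 'y'
D' Y' $       $         output D' → ε
Y' $          $         output Y' → ε
$             $         accept

The string is accepted.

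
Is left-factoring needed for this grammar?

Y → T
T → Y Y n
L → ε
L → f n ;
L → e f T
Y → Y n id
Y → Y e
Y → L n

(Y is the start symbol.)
Left-factoring is needed when two productions for the same non-terminal
share a common prefix on the right-hand side.

Productions for Y:
  Y → T
  Y → Y n id
  Y → Y e
  Y → L n
Productions for L:
  L → ε
  L → f n ;
  L → e f T

Found common prefix 'Y' in productions for Y

Answer: Yes, Y has productions with common prefix 'Y'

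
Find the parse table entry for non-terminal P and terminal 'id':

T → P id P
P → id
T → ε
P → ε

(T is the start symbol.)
To find M[P, 'id'], we find productions for P where 'id' is in the predict set (PREDICT(N → α) = (FIRST(α) \ {ε}) ∪ (FOLLOW(N) if α ⇒* ε)).

Relevant sets:
  FOLLOW(P) = { $, 'id' }

P → id: PREDICT = { 'id' }
  'id' is in predict set, so this production goes in M[P, 'id']
P → ε: PREDICT = { $, 'id' }
  'id' is in predict set, so this production goes in M[P, 'id']

M[P, 'id'] = P → id, P → ε  (a multiply-defined cell — the grammar is not LL(1))

Answer: P → id, P → ε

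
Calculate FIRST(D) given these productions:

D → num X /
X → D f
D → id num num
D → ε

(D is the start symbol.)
{ 'id', 'num', ε }

To compute FIRST(D), examine every production with D on the left-hand side, reading each right-hand side left to right until a non-nullable symbol is reached.

From D → num X /:
  - num is a terminal: add 'num' and stop
From D → id num num:
  - id is a terminal: add 'id' and stop
From D → ε:
  - ε-production, so ε ∈ FIRST(D)

Collecting: FIRST(D) = { 'id', 'num', ε }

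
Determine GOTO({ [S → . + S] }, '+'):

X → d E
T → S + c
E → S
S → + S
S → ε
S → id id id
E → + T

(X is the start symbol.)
{ [S → + . S], [S → . + S], [S → . id id id], [S → .] }

GOTO(I, '+') = CLOSURE({ [A → αX.β] : [A → α.Xβ] ∈ I, X = '+' })

Items with dot before '+', with the dot advanced:
  [S → . + S] → [S → + . S]
Closure of the advanced items:
  [S → + . S] has the dot before S: add [S → . + S], [S → .], [S → . id id id]

GOTO = { [S → + . S], [S → . + S], [S → . id id id], [S → .] }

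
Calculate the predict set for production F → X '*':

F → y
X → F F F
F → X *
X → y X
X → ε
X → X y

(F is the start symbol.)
{ '*', 'y' }

PREDICT(F → X '*') = (FIRST(RHS) \ {ε}) ∪ (FOLLOW(F) if ε ∈ FIRST(RHS), i.e. RHS ⇒* ε)
FIRST(X) = { '*', 'y', ε }
FIRST(X '*') = { '*', 'y' }
ε ∉ FIRST(X '*'), so FOLLOW(F) is not added.
PREDICT(F → X '*') = { '*', 'y' }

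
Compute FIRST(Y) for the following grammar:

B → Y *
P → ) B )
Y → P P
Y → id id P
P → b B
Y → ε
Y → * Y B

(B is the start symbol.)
{ ')', '*', 'b', 'id', ε }

To compute FIRST(Y), examine every production with Y on the left-hand side, reading each right-hand side left to right until a non-nullable symbol is reached.

FIRST sets of the other non-terminals involved (by the same procedure, iterated to a fixed point):
  FIRST(P) = { ')', 'b' }

From Y → P P:
  - P is a non-terminal: add FIRST(P) \ {ε} = { ')', 'b' }
    P is not nullable, so stop
From Y → id id P:
  - id is a terminal: add 'id' and stop
From Y → ε:
  - ε-production, so ε ∈ FIRST(Y)
From Y → * Y B:
  - '*' is a terminal: add '*' and stop

Collecting: FIRST(Y) = { ')', '*', 'b', 'id', ε }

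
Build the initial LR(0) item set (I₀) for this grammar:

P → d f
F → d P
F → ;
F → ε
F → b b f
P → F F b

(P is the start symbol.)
{ [F → . ;], [F → . b b f], [F → . d P], [F → .], [P → . F F b], [P → . d f], [P' → . P] }

First, augment the grammar with P' → P
I₀ = CLOSURE({ [P' → . P] }):
  [P' → . P] has the dot before P: add [P → . d f], [P → . F F b]
  [P → . F F b] has the dot before F: add [F → . d P], [F → . ;], [F → .], [F → . b b f]
No further items can be added.

I₀ = { [F → . ;], [F → . b b f], [F → . d P], [F → .], [P → . F F b], [P → . d f], [P' → . P] }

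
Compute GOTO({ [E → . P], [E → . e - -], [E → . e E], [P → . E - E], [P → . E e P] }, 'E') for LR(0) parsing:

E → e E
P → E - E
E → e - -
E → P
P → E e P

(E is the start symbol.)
GOTO(I, 'E') = CLOSURE({ [A → αX.β] : [A → α.Xβ] ∈ I, X = 'E' })

Items with dot before 'E', with the dot advanced:
  [P → . E - E] → [P → E . - E]
  [P → . E e P] → [P → E . e P]
Closure adds nothing (no advanced item has the dot before a non-terminal).

GOTO = { [P → E . - E], [P → E . e P] }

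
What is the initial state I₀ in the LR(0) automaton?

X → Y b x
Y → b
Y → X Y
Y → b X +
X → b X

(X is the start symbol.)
First, augment the grammar with X' → X
I₀ = CLOSURE({ [X' → . X] }):
  [X' → . X] has the dot before X: add [X → . Y b x], [X → . b X]
  [X → . Y b x] has the dot before Y: add [Y → . b], [Y → . X Y], [Y → . b X +]
No further items can be added.

I₀ = { [X → . Y b x], [X → . b X], [X' → . X], [Y → . X Y], [Y → . b X +], [Y → . b] }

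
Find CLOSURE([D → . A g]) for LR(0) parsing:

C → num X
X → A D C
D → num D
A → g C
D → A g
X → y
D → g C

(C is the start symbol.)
{ [A → . g C], [D → . A g] }

To compute CLOSURE, for each item [A → α.Bβ] where B is a non-terminal, add [B → .γ] for all productions B → γ; repeat for the newly added items until nothing changes.

Start with: [D → . A g]
  [D → . A g] has the dot before A: add [A → . g C]
No further items can be added.

CLOSURE = { [A → . g C], [D → . A g] }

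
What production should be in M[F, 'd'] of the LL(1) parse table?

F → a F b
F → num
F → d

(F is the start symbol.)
To find M[F, 'd'], we find productions for F where 'd' is in the predict set (PREDICT(N → α) = (FIRST(α) \ {ε}) ∪ (FOLLOW(N) if α ⇒* ε)).

F → a F b: PREDICT = { 'a' }
F → num: PREDICT = { 'num' }
F → d: PREDICT = { 'd' }
  'd' is in predict set, so this production goes in M[F, 'd']

M[F, 'd'] = F → d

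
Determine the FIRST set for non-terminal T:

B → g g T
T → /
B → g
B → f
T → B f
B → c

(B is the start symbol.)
{ '/', 'c', 'f', 'g' }

To compute FIRST(T), examine every production with T on the left-hand side, reading each right-hand side left to right until a non-nullable symbol is reached.

FIRST sets of the other non-terminals involved (by the same procedure, iterated to a fixed point):
  FIRST(B) = { 'c', 'f', 'g' }

From T → /:
  - '/' is a terminal: add '/' and stop
From T → B f:
  - B is a non-terminal: add FIRST(B) \ {ε} = { 'c', 'f', 'g' }
    B is not nullable, so stop

Collecting: FIRST(T) = { '/', 'c', 'f', 'g' }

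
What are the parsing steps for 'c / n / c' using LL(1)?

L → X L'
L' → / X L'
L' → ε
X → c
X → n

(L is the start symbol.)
LL(1) parsing maintains a stack (initially the start symbol over $) and the input. At each step: if the stack top is a terminal, match it against the current input token; if it is a non-terminal N, replace it with the RHS of M[N, lookahead] (the unique production whose predict set contains the lookahead).

Stack is shown with the top on the left.

Stack     Input        Action
-----------------------------
L $       c / n / c $  output L → X L'
X L' $    c / n / c $  output X → c
c L' $    c / n / c $  match 'c'
L' $      / n / c $    output L' → / X L'
/ X L' $  / n / c $    match '/'
X L' $    n / c $      output X → n
n L' $    n / c $      match 'n'
L' $      / c $        output L' → / X L'
/ X L' $  / c $        match '/'
X L' $    c $          output X → c
c L' $    c $          match 'c'
L' $      $            output L' → ε
$         $            accept

The string is accepted.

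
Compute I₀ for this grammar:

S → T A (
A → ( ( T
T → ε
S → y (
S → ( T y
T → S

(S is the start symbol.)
{ [S → . ( T y], [S → . T A (], [S → . y (], [S' → . S], [T → . S], [T → .] }

First, augment the grammar with S' → S
I₀ = CLOSURE({ [S' → . S] }):
  [S' → . S] has the dot before S: add [S → . T A (], [S → . y (], [S → . ( T y]
  [S → . T A (] has the dot before T: add [T → .], [T → . S]
No further items can be added.

I₀ = { [S → . ( T y], [S → . T A (], [S → . y (], [S' → . S], [T → . S], [T → .] }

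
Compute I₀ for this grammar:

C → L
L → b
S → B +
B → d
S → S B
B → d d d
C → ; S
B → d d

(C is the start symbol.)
First, augment the grammar with C' → C
I₀ = CLOSURE({ [C' → . C] }):
  [C' → . C] has the dot before C: add [C → . L], [C → . ; S]
  [C → . L] has the dot before L: add [L → . b]
No further items can be added.

I₀ = { [C → . ; S], [C → . L], [C' → . C], [L → . b] }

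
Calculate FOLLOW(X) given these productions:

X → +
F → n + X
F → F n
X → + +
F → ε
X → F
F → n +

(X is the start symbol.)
To compute FOLLOW(X), find every occurrence of X on a right-hand side N → α X β: add FIRST(β) \ {ε}, and if β is empty or nullable also add FOLLOW(N). Iterate to a fixed point.

X is the start symbol, so $ ∈ FOLLOW(X).
In F → n + X: X is at the end, add FOLLOW(F)

The FOLLOW sets referred to above (computed the same way, to a fixed point):
  FOLLOW(F) = { $, 'n' }

Taking the union: FOLLOW(X) = { $, 'n' }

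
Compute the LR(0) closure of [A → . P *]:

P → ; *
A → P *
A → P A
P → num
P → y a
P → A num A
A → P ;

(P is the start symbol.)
{ [A → . P *], [A → . P ;], [A → . P A], [P → . ; *], [P → . A num A], [P → . num], [P → . y a] }

Start with: [A → . P *]
  [A → . P *] has the dot before P: add [P → . ; *], [P → . num], [P → . y a], [P → . A num A]
  [P → . A num A] has the dot before A: add [A → . P A], [A → . P ;]
No further items can be added.

CLOSURE = { [A → . P *], [A → . P ;], [A → . P A], [P → . ; *], [P → . A num A], [P → . num], [P → . y a] }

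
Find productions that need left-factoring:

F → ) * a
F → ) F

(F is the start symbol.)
Left-factoring is needed when two productions for the same non-terminal
share a common prefix on the right-hand side.

Productions for F:
  F → ) * a
  F → ) F

Found common prefix ')' in productions for F

Answer: Yes, F has productions with common prefix ')'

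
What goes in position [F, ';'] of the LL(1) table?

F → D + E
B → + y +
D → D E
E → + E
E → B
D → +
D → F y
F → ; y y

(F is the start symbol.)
To find M[F, ';'], we find productions for F where ';' is in the predict set (PREDICT(N → α) = (FIRST(α) \ {ε}) ∪ (FOLLOW(N) if α ⇒* ε)).

Relevant sets:
  FIRST(D) = { '+', ';' }

F → D + E: PREDICT = { '+', ';' }
  ';' is in predict set, so this production goes in M[F, ';']
F → ; y y: PREDICT = { ';' }
  ';' is in predict set, so this production goes in M[F, ';']

M[F, ';'] = F → D + E, F → ; y y  (a multiply-defined cell — the grammar is not LL(1))

Answer: F → D + E, F → ; y y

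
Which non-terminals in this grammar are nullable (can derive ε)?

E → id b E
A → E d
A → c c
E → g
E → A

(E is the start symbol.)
A non-terminal is nullable if it can derive ε (the empty string): either it has an ε-production, or it has a production whose right-hand side consists entirely of nullable non-terminals.

There are no ε-productions, so no non-terminal can derive ε.
No non-terminals are nullable.

Answer: None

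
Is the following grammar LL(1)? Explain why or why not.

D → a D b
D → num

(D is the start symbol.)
Yes, the grammar is LL(1).

For D:
  PREDICT(D → a D b) = { 'a' }
  PREDICT(D → num) = { 'num' }

All predict sets are disjoint. The grammar IS LL(1).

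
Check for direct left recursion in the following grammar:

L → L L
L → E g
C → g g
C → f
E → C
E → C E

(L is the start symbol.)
Yes, L is left-recursive

L → L L: LEFT RECURSIVE (starts with L)
L → E g: starts with E
C → g g: starts with g
C → f: starts with f
E → C: starts with C
E → C E: starts with C

The grammar has direct left recursion on: L.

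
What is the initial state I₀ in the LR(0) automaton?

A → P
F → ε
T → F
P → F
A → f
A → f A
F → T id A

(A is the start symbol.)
First, augment the grammar with A' → A
I₀ = CLOSURE({ [A' → . A] }):
  [A' → . A] has the dot before A: add [A → . P], [A → . f], [A → . f A]
  [A → . P] has the dot before P: add [P → . F]
  [P → . F] has the dot before F: add [F → .], [F → . T id A]
  [F → . T id A] has the dot before T: add [T → . F]
No further items can be added.

I₀ = { [A → . P], [A → . f A], [A → . f], [A' → . A], [F → . T id A], [F → .], [P → . F], [T → . F] }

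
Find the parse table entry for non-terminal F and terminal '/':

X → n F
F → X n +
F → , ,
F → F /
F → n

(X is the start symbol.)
To find M[F, '/'], we find productions for F where '/' is in the predict set (PREDICT(N → α) = (FIRST(α) \ {ε}) ∪ (FOLLOW(N) if α ⇒* ε)).

Relevant sets:
  FIRST(X) = { 'n' }
  FIRST(F) = { ',', 'n' }

F → X n +: PREDICT = { 'n' }
F → , ,: PREDICT = { ',' }
F → F /: PREDICT = { ',', 'n' }
F → n: PREDICT = { 'n' }

M[F, '/'] is empty (no production applies)

Answer: Empty (error entry)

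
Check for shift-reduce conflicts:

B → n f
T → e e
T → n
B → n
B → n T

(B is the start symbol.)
Yes — I2: [B → n .] vs [B → n . f]

Augment with B' → B and build the canonical LR(0) collection (I0 = CLOSURE({[B' → . B]}), then GOTO on every symbol after a dot until no new states appear). It has 8 states:
  I0: { [B → . n T], [B → . n f], [B → . n], [B' → . B] }  — shift
  I1: { [B' → B .] }  — accept
  I2: { [B → n . T], [B → n . f], [B → n .], [T → . e e], [T → . n] }  — shift, reduce
  I3: { [B → n T .] }  — reduce
  I4: { [T → e . e] }  — shift
  I5: { [B → n f .] }  — reduce
  I6: { [T → n .] }  — reduce
  I7: { [T → e e .] }  — reduce

I2 contains reduce item [B → n .] and shift items [B → n . f], [T → . e e], [T → . n] — shift-reduce conflict.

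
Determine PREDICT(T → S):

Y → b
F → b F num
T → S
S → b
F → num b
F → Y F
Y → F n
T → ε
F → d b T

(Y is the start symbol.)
PREDICT(T → S) = (FIRST(RHS) \ {ε}) ∪ (FOLLOW(T) if ε ∈ FIRST(RHS), i.e. RHS ⇒* ε)
FIRST(S) = { 'b' }
FIRST(S) = { 'b' }
ε ∉ FIRST(S), so FOLLOW(T) is not added.
PREDICT(T → S) = { 'b' }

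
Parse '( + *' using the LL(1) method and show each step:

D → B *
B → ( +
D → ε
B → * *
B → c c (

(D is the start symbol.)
LL(1) parsing maintains a stack (initially the start symbol over $) and the input. At each step: if the stack top is a terminal, match it against the current input token; if it is a non-terminal N, replace it with the RHS of M[N, lookahead] (the unique production whose predict set contains the lookahead).

Stack is shown with the top on the left.

Stack    Input    Action
------------------------
D $      ( + * $  output D → B *
B * $    ( + * $  output B → ( +
( + * $  ( + * $  match '('
+ * $    + * $    match '+'
* $      * $      match '*'
$        $        accept

The string is accepted.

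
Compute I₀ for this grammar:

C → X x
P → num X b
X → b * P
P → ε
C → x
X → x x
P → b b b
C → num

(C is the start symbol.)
First, augment the grammar with C' → C
I₀ = CLOSURE({ [C' → . C] }):
  [C' → . C] has the dot before C: add [C → . X x], [C → . x], [C → . num]
  [C → . X x] has the dot before X: add [X → . b * P], [X → . x x]
No further items can be added.

I₀ = { [C → . X x], [C → . num], [C → . x], [C' → . C], [X → . b * P], [X → . x x] }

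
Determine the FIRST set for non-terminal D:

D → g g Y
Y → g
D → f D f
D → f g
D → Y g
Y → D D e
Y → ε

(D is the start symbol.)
{ 'f', 'g' }

To compute FIRST(D), examine every production with D on the left-hand side, reading each right-hand side left to right until a non-nullable symbol is reached.

FIRST sets of the other non-terminals involved (by the same procedure, iterated to a fixed point):
  FIRST(Y) = { 'f', 'g', ε }

From D → g g Y:
  - g is a terminal: add 'g' and stop
From D → f D f:
  - f is a terminal: add 'f' and stop
From D → f g:
  - f is a terminal: add 'f' and stop
From D → Y g:
  - Y is a non-terminal: add FIRST(Y) \ {ε} = { 'f', 'g' }
    Y is nullable, so continue to the next symbol
  - g is a terminal: add 'g' and stop

Collecting: FIRST(D) = { 'f', 'g' }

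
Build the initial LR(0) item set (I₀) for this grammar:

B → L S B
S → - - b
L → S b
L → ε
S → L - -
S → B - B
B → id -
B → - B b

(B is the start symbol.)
{ [B → . - B b], [B → . L S B], [B → . id -], [B' → . B], [L → . S b], [L → .], [S → . - - b], [S → . B - B], [S → . L - -] }

First, augment the grammar with B' → B
I₀ = CLOSURE({ [B' → . B] }):
  [B' → . B] has the dot before B: add [B → . L S B], [B → . id -], [B → . - B b]
  [B → . L S B] has the dot before L: add [L → . S b], [L → .]
  [L → . S b] has the dot before S: add [S → . - - b], [S → . L - -], [S → . B - B]
No further items can be added.

I₀ = { [B → . - B b], [B → . L S B], [B → . id -], [B' → . B], [L → . S b], [L → .], [S → . - - b], [S → . B - B], [S → . L - -] }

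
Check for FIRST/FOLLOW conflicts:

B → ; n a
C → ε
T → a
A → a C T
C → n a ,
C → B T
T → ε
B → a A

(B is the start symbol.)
Nullable non-terminals: C, T.
FIRST sets used below: FIRST(B) = { ';', 'a' }

C: nullable alternative(s) C → ε; FOLLOW(C) = { $, 'a' }
  C → ε: FIRST \ {ε} = { } — this is the only nullable alternative, skip
  C → n a ,: FIRST \ {ε} = { 'n' } — disjoint from FOLLOW(C)
  C → B T: FIRST \ {ε} = { ';', 'a' } — overlaps FOLLOW(C) on { 'a' }: CONFLICT

T: nullable alternative(s) T → ε; FOLLOW(T) = { $, 'a' }
  T → a: FIRST \ {ε} = { 'a' } — overlaps FOLLOW(T) on { 'a' }: CONFLICT
  T → ε: FIRST \ {ε} = { } — this is the only nullable alternative, skip

A, B have no nullable alternative, so no FIRST/FOLLOW check is needed there.

So the grammar has 2 FIRST/FOLLOW conflicts (marked CONFLICT above).

Answer: Yes. C → B T with FOLLOW(C) on { 'a' }; T → a with FOLLOW(T) on { 'a' }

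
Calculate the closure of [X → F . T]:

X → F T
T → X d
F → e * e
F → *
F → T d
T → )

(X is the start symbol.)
{ [F → . *], [F → . T d], [F → . e * e], [T → . )], [T → . X d], [X → . F T], [X → F . T] }

Start with: [X → F . T]
  [X → F . T] has the dot before T: add [T → . X d], [T → . )]
  [T → . X d] has the dot before X: add [X → . F T]
  [X → . F T] has the dot before F: add [F → . e * e], [F → . *], [F → . T d]
No further items can be added.

CLOSURE = { [F → . *], [F → . T d], [F → . e * e], [T → . )], [T → . X d], [X → . F T], [X → F . T] }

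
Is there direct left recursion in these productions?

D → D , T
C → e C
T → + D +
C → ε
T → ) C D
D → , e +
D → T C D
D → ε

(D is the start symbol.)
Yes, D is left-recursive

Direct left recursion occurs when N → N α for some non-terminal N (the right-hand side begins with the left-hand side itself).

D → D , T: LEFT RECURSIVE (starts with D)
C → e C: starts with e
T → + D +: starts with '+'
C → ε: starts with ε
T → ) C D: starts with ')'
D → , e +: starts with ','
D → T C D: starts with T
D → ε: starts with ε

The grammar has direct left recursion on: D.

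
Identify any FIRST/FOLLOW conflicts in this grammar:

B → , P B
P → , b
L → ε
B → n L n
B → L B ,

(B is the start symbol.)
No FIRST/FOLLOW conflicts.

Nullable non-terminals: L.
L has a nullable alternative but only one production, so nothing to check.

B, P have no nullable alternative, so no FIRST/FOLLOW check is needed there.

No FIRST/FOLLOW conflicts found.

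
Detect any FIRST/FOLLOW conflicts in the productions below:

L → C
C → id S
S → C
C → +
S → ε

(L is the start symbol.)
A FIRST/FOLLOW conflict occurs when a non-terminal N has a nullable alternative N → β (β ⇒* ε) and another alternative N → α with FIRST(α) ∩ FOLLOW(N) ≠ ∅: on such a lookahead the parser cannot decide between expanding α and letting N vanish via β.

Nullable non-terminals: S.
FIRST sets used below: FIRST(C) = { '+', 'id' }

S: nullable alternative(s) S → ε; FOLLOW(S) = { $ }
  S → C: FIRST \ {ε} = { '+', 'id' } — disjoint from FOLLOW(S)
  S → ε: FIRST \ {ε} = { } — this is the only nullable alternative, skip

C, L have no nullable alternative, so no FIRST/FOLLOW check is needed there.

No FIRST/FOLLOW conflicts found.

Answer: No FIRST/FOLLOW conflicts.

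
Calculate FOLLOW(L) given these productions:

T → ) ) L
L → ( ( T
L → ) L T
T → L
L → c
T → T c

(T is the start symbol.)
To compute FOLLOW(L), find every occurrence of L on a right-hand side N → α L β: add FIRST(β) \ {ε}, and if β is empty or nullable also add FOLLOW(N). Iterate to a fixed point.

In T → ) ) L: L is at the end, add FOLLOW(T)
In L → ) L T: L is followed by T, add FIRST(T) \ {ε} = { '(', ')', 'c' }
In T → L: L is at the end, add FOLLOW(T)

The FOLLOW sets referred to above (computed the same way, to a fixed point):
  FOLLOW(T) = { $, '(', ')', 'c' }

Taking the union: FOLLOW(L) = { $, '(', ')', 'c' }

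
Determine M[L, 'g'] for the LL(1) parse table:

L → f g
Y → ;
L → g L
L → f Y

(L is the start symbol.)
To find M[L, 'g'], we find productions for L where 'g' is in the predict set (PREDICT(N → α) = (FIRST(α) \ {ε}) ∪ (FOLLOW(N) if α ⇒* ε)).

L → f g: PREDICT = { 'f' }
L → g L: PREDICT = { 'g' }
  'g' is in predict set, so this production goes in M[L, 'g']
L → f Y: PREDICT = { 'f' }

M[L, 'g'] = L → g L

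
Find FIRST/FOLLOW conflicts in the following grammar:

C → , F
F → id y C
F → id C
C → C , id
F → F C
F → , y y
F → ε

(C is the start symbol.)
Yes. F → F C with FOLLOW(F) on { ',' }; F → ',' y y with FOLLOW(F) on { ',' }

A FIRST/FOLLOW conflict occurs when a non-terminal N has a nullable alternative N → β (β ⇒* ε) and another alternative N → α with FIRST(α) ∩ FOLLOW(N) ≠ ∅: on such a lookahead the parser cannot decide between expanding α and letting N vanish via β.

Nullable non-terminals: F.
FIRST sets used below: FIRST(F) = { ',', 'id', ε }, FIRST(C) = { ',' }

F: nullable alternative(s) F → ε; FOLLOW(F) = { $, ',' }
  F → id y C: FIRST \ {ε} = { 'id' } — disjoint from FOLLOW(F)
  F → id C: FIRST \ {ε} = { 'id' } — disjoint from FOLLOW(F)
  F → F C: FIRST \ {ε} = { ',', 'id' } — overlaps FOLLOW(F) on { ',' }: CONFLICT
  F → , y y: FIRST \ {ε} = { ',' } — overlaps FOLLOW(F) on { ',' }: CONFLICT
  F → ε: FIRST \ {ε} = { } — this is the only nullable alternative, skip

C has no nullable alternative, so no FIRST/FOLLOW check is needed there.

So the grammar has 2 FIRST/FOLLOW conflicts (marked CONFLICT above).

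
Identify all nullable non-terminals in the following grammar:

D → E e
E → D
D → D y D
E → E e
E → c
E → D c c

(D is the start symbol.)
None

There are no ε-productions, so no non-terminal can derive ε.
No non-terminals are nullable.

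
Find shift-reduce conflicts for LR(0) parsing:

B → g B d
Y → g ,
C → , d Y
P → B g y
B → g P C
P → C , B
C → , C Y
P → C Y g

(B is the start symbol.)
No shift-reduce conflicts

Augment with B' → B and build the canonical LR(0) collection (I0 = CLOSURE({[B' → . B]}), then GOTO on every symbol after a dot until no new states appear). It has 21 states:
  I0: { [B → . g B d], [B → . g P C], [B' → . B] }  — shift
  I1: { [B' → B .] }  — accept
  I2: { [B → . g B d], [B → . g P C], [B → g . B d], [B → g . P C], [C → . , C Y], [C → . , d Y], [P → . B g y], [P → . C , B], [P → . C Y g] }  — shift
  I3: { [C → , . C Y], [C → , . d Y], [C → . , C Y], [C → . , d Y] }  — shift
  I4: { [B → g B . d], [P → B . g y] }  — shift
  I5: { [P → C . , B], [P → C . Y g], [Y → . g ,] }  — shift
  I6: { [B → g P . C], [C → . , C Y], [C → . , d Y] }  — shift
  I7: { [B → g P C .] }  — reduce
  I8: { [B → . g B d], [B → . g P C], [P → C , . B] }  — shift
  I9: { [P → C Y . g] }  — shift
  I10: { [Y → g . ,] }  — shift
  I11: { [Y → g , .] }  — reduce
  I12: { [P → C Y g .] }  — reduce
  I13: { [P → C , B .] }  — reduce
  I14: { [B → g B d .] }  — reduce
  I15: { [P → B g . y] }  — shift
  I16: { [P → B g y .] }  — reduce
  I17: { [C → , C . Y], [Y → . g ,] }  — shift
  I18: { [C → , d . Y], [Y → . g ,] }  — shift
  I19: { [C → , d Y .] }  — reduce
  I20: { [C → , C Y .] }  — reduce

No state contains both a complete item and a shift item.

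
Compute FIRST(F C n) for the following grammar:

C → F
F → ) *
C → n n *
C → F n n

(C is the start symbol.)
FIRST sets of the non-terminals involved (from the grammar, by fixed-point iteration):
  FIRST(F) = { ')' }

To compute FIRST(F C n), process the symbols left to right:
Symbol F is a non-terminal. Add FIRST(F) \ {ε} = { ')' }
F is not nullable (ε ∉ FIRST(F)), so stop here.
FIRST(F C n) = { ')' }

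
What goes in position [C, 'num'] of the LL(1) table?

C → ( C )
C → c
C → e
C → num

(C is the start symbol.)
C → num

To find M[C, 'num'], we find productions for C where 'num' is in the predict set (PREDICT(N → α) = (FIRST(α) \ {ε}) ∪ (FOLLOW(N) if α ⇒* ε)).

C → ( C ): PREDICT = { '(' }
C → c: PREDICT = { 'c' }
C → e: PREDICT = { 'e' }
C → num: PREDICT = { 'num' }
  'num' is in predict set, so this production goes in M[C, 'num']

M[C, 'num'] = C → num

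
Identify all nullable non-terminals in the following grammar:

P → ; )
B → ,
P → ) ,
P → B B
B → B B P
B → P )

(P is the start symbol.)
A non-terminal is nullable if it can derive ε (the empty string): either it has an ε-production, or it has a production whose right-hand side consists entirely of nullable non-terminals.

There are no ε-productions, so no non-terminal can derive ε.
No non-terminals are nullable.

Answer: None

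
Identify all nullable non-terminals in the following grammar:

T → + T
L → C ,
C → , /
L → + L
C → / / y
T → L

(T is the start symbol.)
A non-terminal is nullable if it can derive ε (the empty string): either it has an ε-production, or it has a production whose right-hand side consists entirely of nullable non-terminals.

There are no ε-productions, so no non-terminal can derive ε.
No non-terminals are nullable.

Answer: None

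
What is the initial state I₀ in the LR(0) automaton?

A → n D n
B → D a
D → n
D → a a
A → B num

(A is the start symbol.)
{ [A → . B num], [A → . n D n], [A' → . A], [B → . D a], [D → . a a], [D → . n] }

First, augment the grammar with A' → A
I₀ = CLOSURE({ [A' → . A] }):
  [A' → . A] has the dot before A: add [A → . n D n], [A → . B num]
  [A → . B num] has the dot before B: add [B → . D a]
  [B → . D a] has the dot before D: add [D → . n], [D → . a a]
No further items can be added.

I₀ = { [A → . B num], [A → . n D n], [A' → . A], [B → . D a], [D → . a a], [D → . n] }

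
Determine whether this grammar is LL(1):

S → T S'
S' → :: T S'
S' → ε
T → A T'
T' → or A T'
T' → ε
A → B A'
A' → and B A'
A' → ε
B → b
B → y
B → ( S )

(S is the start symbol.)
Yes, the grammar is LL(1).

A grammar is LL(1) if for each non-terminal N with multiple productions, the predict sets of those productions are pairwise disjoint, where PREDICT(N → α) = (FIRST(α) \ {ε}) ∪ (FOLLOW(N) if α ⇒* ε).

Relevant sets:
  FOLLOW(S') = { $, ')' }
  FOLLOW(T') = { $, ')', '::' }
  FOLLOW(A') = { $, ')', '::', 'or' }

For S':
  PREDICT(S' → :: T S') = { '::' }
  PREDICT(S' → ε) = { $, ')' }
For T':
  PREDICT(T' → or A T') = { 'or' }
  PREDICT(T' → ε) = { $, ')', '::' }
For A':
  PREDICT(A' → and B A') = { 'and' }
  PREDICT(A' → ε) = { $, ')', '::', 'or' }
For B:
  PREDICT(B → b) = { 'b' }
  PREDICT(B → y) = { 'y' }
  PREDICT(B → '(' S ')') = { '(' }
S, T, A have a single production, so nothing to check there.

All predict sets are disjoint. The grammar IS LL(1).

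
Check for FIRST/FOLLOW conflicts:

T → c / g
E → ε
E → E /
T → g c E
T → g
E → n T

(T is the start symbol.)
A FIRST/FOLLOW conflict occurs when a non-terminal N has a nullable alternative N → β (β ⇒* ε) and another alternative N → α with FIRST(α) ∩ FOLLOW(N) ≠ ∅: on such a lookahead the parser cannot decide between expanding α and letting N vanish via β.

Nullable non-terminals: E.
FIRST sets used below: FIRST(E) = { '/', 'n', ε }

E: nullable alternative(s) E → ε; FOLLOW(E) = { $, '/' }
  E → ε: FIRST \ {ε} = { } — this is the only nullable alternative, skip
  E → E /: FIRST \ {ε} = { '/', 'n' } — overlaps FOLLOW(E) on { '/' }: CONFLICT
  E → n T: FIRST \ {ε} = { 'n' } — disjoint from FOLLOW(E)

T has no nullable alternative, so no FIRST/FOLLOW check is needed there.

So the grammar has 1 FIRST/FOLLOW conflict (marked CONFLICT above).

Answer: Yes. E → E '/' with FOLLOW(E) on { '/' }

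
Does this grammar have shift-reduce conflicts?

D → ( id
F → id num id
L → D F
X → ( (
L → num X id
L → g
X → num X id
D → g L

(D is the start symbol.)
A shift-reduce conflict occurs when an LR(0) state has both:
  - a complete (reduce) item [A → α .] (dot at the end), and
  - a shift item [B → β . c γ] (dot before a terminal).

Augment with D' → D and build the canonical LR(0) collection (I0 = CLOSURE({[D' → . D]}), then GOTO on every symbol after a dot until no new states appear). It has 20 states:
  I0: { [D → . ( id], [D → . g L], [D' → . D] }  — shift
  I1: { [D → ( . id] }  — shift
  I2: { [D' → D .] }  — accept
  I3: { [D → . ( id], [D → . g L], [D → g . L], [L → . D F], [L → . g], [L → . num X id] }  — shift
  I4: { [F → . id num id], [L → D . F] }  — shift
  I5: { [D → g L .] }  — reduce
  I6: { [D → . ( id], [D → . g L], [D → g . L], [L → . D F], [L → . g], [L → . num X id], [L → g .] }  — shift, reduce
  I7: { [L → num . X id], [X → . ( (], [X → . num X id] }  — shift
  I8: { [X → ( . (] }  — shift
  I9: { [L → num X . id] }  — shift
  I10: { [X → . ( (], [X → . num X id], [X → num . X id] }  — shift
  I11: { [X → num X . id] }  — shift
  I12: { [X → num X id .] }  — reduce
  I13: { [L → num X id .] }  — reduce
  I14: { [X → ( ( .] }  — reduce
  I15: { [L → D F .] }  — reduce
  I16: { [F → id . num id] }  — shift
  I17: { [F → id num . id] }  — shift
  I18: { [F → id num id .] }  — reduce
  I19: { [D → ( id .] }  — reduce

I6 contains reduce item [L → g .] and shift items [D → . ( id], [D → . g L], [L → . g], [L → . num X id] — shift-reduce conflict.

Answer: Yes — I6: [L → g .] vs [D → . ( id]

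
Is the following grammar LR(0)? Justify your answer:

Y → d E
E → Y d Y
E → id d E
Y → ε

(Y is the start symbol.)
No. Shift-reduce conflict between [Y → .] and [Y → . d E]

A grammar is LR(0) if no state in the canonical LR(0) collection has:
  - both a shift item (dot before a terminal) and a complete item (shift-reduce conflict), or
  - two or more complete items (reduce-reduce conflict; the accept item [Y' → Y .] counts as a complete item here).

Augment with Y' → Y and build the canonical LR(0) collection (I0 = CLOSURE({[Y' → . Y]}), then GOTO on every symbol after a dot until no new states appear). It has 10 states:
  I0: { [Y → . d E], [Y → .], [Y' → . Y] }  — shift, reduce
  I1: { [Y' → Y .] }  — accept
  I2: { [E → . Y d Y], [E → . id d E], [Y → . d E], [Y → .], [Y → d . E] }  — shift, reduce
  I3: { [Y → d E .] }  — reduce
  I4: { [E → Y . d Y] }  — shift
  I5: { [E → id . d E] }  — shift
  I6: { [E → . Y d Y], [E → . id d E], [E → id d . E], [Y → . d E], [Y → .] }  — shift, reduce
  I7: { [E → id d E .] }  — reduce
  I8: { [E → Y d . Y], [Y → . d E], [Y → .] }  — shift, reduce
  I9: { [E → Y d Y .] }  — reduce

Conflict in state I0:
  Shift-reduce conflict between [Y → .] and [Y → . d E]
So the grammar is NOT LR(0).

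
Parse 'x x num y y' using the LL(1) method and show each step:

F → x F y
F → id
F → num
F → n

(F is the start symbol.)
Stack is shown with the top on the left.

Stack      Input          Action
--------------------------------
F $        x x num y y $  output F → x F y
x F y $    x x num y y $  match 'x'
F y $      x num y y $    output F → x F y
x F y y $  x num y y $    match 'x'
F y y $    num y y $      output F → num
num y y $  num y y $      match 'num'
y y $      y y $          match 'y'
y $        y $            match 'y'
$          $              accept

The string is accepted.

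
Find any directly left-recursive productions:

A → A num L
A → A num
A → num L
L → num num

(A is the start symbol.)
Yes, A is left-recursive

Direct left recursion occurs when N → N α for some non-terminal N (the right-hand side begins with the left-hand side itself).

A → A num L: LEFT RECURSIVE (starts with A)
A → A num: LEFT RECURSIVE (starts with A)
A → num L: starts with num
L → num num: starts with num

The grammar has direct left recursion on: A.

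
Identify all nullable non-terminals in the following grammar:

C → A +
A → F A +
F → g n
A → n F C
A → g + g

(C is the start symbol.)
A non-terminal is nullable if it can derive ε (the empty string): either it has an ε-production, or it has a production whose right-hand side consists entirely of nullable non-terminals.

There are no ε-productions, so no non-terminal can derive ε.
No non-terminals are nullable.

Answer: None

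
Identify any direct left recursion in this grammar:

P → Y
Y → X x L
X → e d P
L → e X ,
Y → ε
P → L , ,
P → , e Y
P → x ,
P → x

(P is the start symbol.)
No direct left recursion

P → Y: starts with Y
Y → X x L: starts with X
X → e d P: starts with e
L → e X ,: starts with e
Y → ε: starts with ε
P → L , ,: starts with L
P → , e Y: starts with ','
P → x ,: starts with x
P → x: starts with x

No direct left recursion found.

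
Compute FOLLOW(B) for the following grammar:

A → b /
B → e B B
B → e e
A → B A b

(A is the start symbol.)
{ 'b', 'e' }

To compute FOLLOW(B), find every occurrence of B on a right-hand side N → α B β: add FIRST(β) \ {ε}, and if β is empty or nullable also add FOLLOW(N). Iterate to a fixed point.

In B → e B B: B is followed by B, add FIRST(B) \ {ε} = { 'e' }
In B → e B B: B is at the end; this adds FOLLOW(B) to itself — nothing new
In A → B A b: B is followed by A b, add FIRST(A b) \ {ε} = { 'b', 'e' }

Taking the union: FOLLOW(B) = { 'b', 'e' }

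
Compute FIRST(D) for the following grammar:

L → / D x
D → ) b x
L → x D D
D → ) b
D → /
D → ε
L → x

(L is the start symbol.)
To compute FIRST(D), examine every production with D on the left-hand side, reading each right-hand side left to right until a non-nullable symbol is reached.

From D → ) b x:
  - ')' is a terminal: add ')' and stop
From D → ) b:
  - ')' is a terminal: add ')' and stop
From D → /:
  - '/' is a terminal: add '/' and stop
From D → ε:
  - ε-production, so ε ∈ FIRST(D)

Collecting: FIRST(D) = { ')', '/', ε }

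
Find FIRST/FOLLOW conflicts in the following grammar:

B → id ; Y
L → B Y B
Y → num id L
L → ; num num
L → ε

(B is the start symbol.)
Yes. L → B Y B with FOLLOW(L) on { 'id' }

A FIRST/FOLLOW conflict occurs when a non-terminal N has a nullable alternative N → β (β ⇒* ε) and another alternative N → α with FIRST(α) ∩ FOLLOW(N) ≠ ∅: on such a lookahead the parser cannot decide between expanding α and letting N vanish via β.

Nullable non-terminals: L.
FIRST sets used below: FIRST(B) = { 'id' }

L: nullable alternative(s) L → ε; FOLLOW(L) = { $, 'id', 'num' }
  L → B Y B: FIRST \ {ε} = { 'id' } — overlaps FOLLOW(L) on { 'id' }: CONFLICT
  L → ; num num: FIRST \ {ε} = { ';' } — disjoint from FOLLOW(L)
  L → ε: FIRST \ {ε} = { } — this is the only nullable alternative, skip

B, Y have no nullable alternative, so no FIRST/FOLLOW check is needed there.

So the grammar has 1 FIRST/FOLLOW conflict (marked CONFLICT above).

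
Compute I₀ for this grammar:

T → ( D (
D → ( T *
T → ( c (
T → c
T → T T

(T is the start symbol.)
{ [T → . ( D (], [T → . ( c (], [T → . T T], [T → . c], [T' → . T] }

First, augment the grammar with T' → T
I₀ = CLOSURE({ [T' → . T] }):
  [T' → . T] has the dot before T: add [T → . ( D (], [T → . ( c (], [T → . c], [T → . T T]
No further items can be added.

I₀ = { [T → . ( D (], [T → . ( c (], [T → . T T], [T → . c], [T' → . T] }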